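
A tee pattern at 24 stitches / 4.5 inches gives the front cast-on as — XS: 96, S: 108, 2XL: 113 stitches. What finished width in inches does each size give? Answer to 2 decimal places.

XS 18.00 inches; S 20.25 inches; 2XL 21.19 inches.

24/4.5 = 5.333 sts per in.
XS: 96 / 5.333 = 18.000 → 18.00 in.
S: 108 / 5.333 = 20.250 → 20.25 in.
2XL: 113 / 5.333 = 21.188 → 21.19 in.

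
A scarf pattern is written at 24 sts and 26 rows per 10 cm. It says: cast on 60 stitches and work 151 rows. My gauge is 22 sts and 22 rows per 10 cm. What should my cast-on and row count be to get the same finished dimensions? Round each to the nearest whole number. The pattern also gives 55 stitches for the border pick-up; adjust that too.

Cast on 55 stitches; work 128 rows; border pick-up 50 stitches.

Stitches: 60 × 22/24 = 55.00 → 55.
Rows: 151 × 22/26 = 127.77 → 128.
border pick-up: 55 × 22/24 = 50.42 → 50.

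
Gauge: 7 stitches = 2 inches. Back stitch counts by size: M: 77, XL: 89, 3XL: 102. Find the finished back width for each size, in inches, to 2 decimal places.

7/2 = 3.5 sts per in.
M: 77 / 3.5 = 22.000 → 22.00 in.
XL: 89 / 3.5 = 25.429 → 25.43 in.
3XL: 102 / 3.5 = 29.143 → 29.14 in.

M 22.00 inches; XL 25.43 inches; 3XL 29.14 inches.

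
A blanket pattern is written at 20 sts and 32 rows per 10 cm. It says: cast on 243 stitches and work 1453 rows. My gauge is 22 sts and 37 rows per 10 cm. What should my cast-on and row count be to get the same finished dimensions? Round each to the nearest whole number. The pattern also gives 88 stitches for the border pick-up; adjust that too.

Cast on 267 stitches; work 1680 rows; border pick-up 97 stitches.

Stitches: 243 × 22/20 = 267.30 → 267.
Rows: 1453 × 37/32 = 1680.03 → 1680.
border pick-up: 88 × 22/20 = 96.80 → 97.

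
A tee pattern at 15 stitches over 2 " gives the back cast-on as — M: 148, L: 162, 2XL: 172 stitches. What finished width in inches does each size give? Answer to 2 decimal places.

M 19.73 inches; L 21.60 inches; 2XL 22.93 inches.

15/2 = 7.5 sts per in.
M: 148 / 7.5 = 19.733 → 19.73 in.
L: 162 / 7.5 = 21.600 → 21.60 in.
2XL: 172 / 7.5 = 22.933 → 22.93 in.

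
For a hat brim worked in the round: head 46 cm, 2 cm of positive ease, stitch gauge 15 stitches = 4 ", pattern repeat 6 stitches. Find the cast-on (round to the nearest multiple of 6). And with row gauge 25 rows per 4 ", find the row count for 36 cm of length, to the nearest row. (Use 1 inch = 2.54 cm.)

Finished = 46 + 2 = 48 cm.
48 cm × 1/2.54 = 18.90 inches.
15/4 = 3.75 sts per in; 18.90 × 3.75 = 70.87 sts.
Nearest multiple of 6 → 72.
36 cm = 14.17 inches; × 6.25 = 88.58 → 89 rows.

Cast on 72 stitches; work 89 rows.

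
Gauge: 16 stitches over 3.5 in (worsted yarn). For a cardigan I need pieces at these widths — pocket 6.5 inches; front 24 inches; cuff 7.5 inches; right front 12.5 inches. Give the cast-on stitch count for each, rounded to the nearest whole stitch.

pocket 30; front 110; cuff 34; right front 57.

Rate = 16/3.5 = 4.571 sts per in.
pocket: 6.5 × 4.571 = 29.71 → 30.
front: 24 × 4.571 = 109.71 → 110.
cuff: 7.5 × 4.571 = 34.29 → 34.
right front: 12.5 × 4.571 = 57.14 → 57.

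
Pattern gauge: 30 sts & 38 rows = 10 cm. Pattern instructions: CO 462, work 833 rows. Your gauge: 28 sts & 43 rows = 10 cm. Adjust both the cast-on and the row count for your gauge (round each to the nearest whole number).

Cast on 431 stitches; work 943 rows.

Stitches: 462 × 28/30 = 431.20 → 431.
Rows: 833 × 43/38 = 942.61 → 943.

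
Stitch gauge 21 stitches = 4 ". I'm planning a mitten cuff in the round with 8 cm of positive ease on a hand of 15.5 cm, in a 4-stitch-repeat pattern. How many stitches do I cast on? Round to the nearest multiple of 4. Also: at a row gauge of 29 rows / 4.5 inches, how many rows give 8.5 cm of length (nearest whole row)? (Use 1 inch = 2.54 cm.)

Cast on 48 stitches; work 22 rows.

Finished = 15.5 + 8 = 23.5 cm.
23.5 cm × 1/2.54 = 9.25 inches.
21/4 = 5.25 sts per in; 9.25 × 5.25 = 48.57 sts.
Nearest multiple of 4 → 48.
8.5 cm = 3.35 inches; × 6.444 = 21.57 → 22 rows.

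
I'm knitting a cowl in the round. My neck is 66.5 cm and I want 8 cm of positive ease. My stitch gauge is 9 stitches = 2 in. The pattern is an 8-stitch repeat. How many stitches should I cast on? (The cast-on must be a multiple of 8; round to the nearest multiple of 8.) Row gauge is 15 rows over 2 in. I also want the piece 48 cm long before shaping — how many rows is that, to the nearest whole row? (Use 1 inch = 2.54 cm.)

Finished = 66.5 + 8 = 74.5 cm.
74.5 cm × 1/2.54 = 29.33 inches.
9/2 = 4.5 sts per in; 29.33 × 4.5 = 131.99 sts.
Nearest multiple of 8 → 128.
48 cm = 18.90 inches; × 7.5 = 141.73 → 142 rows.

Cast on 128 stitches; work 142 rows.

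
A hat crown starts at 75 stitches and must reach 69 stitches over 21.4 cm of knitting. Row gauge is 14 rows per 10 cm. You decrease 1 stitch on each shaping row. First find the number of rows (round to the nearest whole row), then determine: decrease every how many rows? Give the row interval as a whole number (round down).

Decrease every 5th row.

Rows = 21.4 × 1.4 = 30.0 → 30 rows.
Stitches to remove: 6 → 6 shaping rows (at 1 st each).
30 / 6 = 5.00 → every 5 rows.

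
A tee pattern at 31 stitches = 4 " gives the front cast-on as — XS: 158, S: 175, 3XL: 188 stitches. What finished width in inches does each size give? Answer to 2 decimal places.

31/4 = 7.75 sts per in.
XS: 158 / 7.75 = 20.387 → 20.39 in.
S: 175 / 7.75 = 22.581 → 22.58 in.
3XL: 188 / 7.75 = 24.258 → 24.26 in.

XS 20.39 inches; S 22.58 inches; 3XL 24.26 inches.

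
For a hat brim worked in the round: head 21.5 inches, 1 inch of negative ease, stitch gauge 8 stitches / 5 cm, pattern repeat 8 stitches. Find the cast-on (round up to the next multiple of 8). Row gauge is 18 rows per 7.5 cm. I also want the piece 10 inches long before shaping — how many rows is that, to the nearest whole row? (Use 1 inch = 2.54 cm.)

Cast on 88 stitches; work 61 rows.

Finished = 21.5 − 1 = 20.5 inches.
20.5 inches × 2.54 = 52.07 cm.
8/5 = 1.6 sts per cm; 52.07 × 1.6 = 83.31 sts.
Next multiple of 8 → 88.
10 inches = 25.40 cm; × 2.4 = 60.96 → 61 rows.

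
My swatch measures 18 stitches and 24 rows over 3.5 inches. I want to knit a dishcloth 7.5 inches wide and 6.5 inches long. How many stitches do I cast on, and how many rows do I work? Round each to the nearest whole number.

Stitch gauge = 18/3.5 = 5.143 sts/in; 7.5 × 5.143 = 38.57 → 39 sts.
Row gauge = 24/3.5 = 6.857 rows/in; 6.5 × 6.857 = 44.57 → 45 rows.

Cast on 39 stitches and work 45 rows.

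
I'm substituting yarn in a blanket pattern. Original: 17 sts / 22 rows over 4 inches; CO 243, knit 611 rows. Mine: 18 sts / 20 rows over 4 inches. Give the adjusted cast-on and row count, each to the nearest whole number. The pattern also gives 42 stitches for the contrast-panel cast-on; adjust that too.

Cast on 257 stitches; work 555 rows; contrast-panel cast-on 44 stitches.

Stitches: 243 × 18/17 = 257.29 → 257.
Rows: 611 × 20/22 = 555.45 → 555.
contrast-panel cast-on: 42 × 18/17 = 44.47 → 44.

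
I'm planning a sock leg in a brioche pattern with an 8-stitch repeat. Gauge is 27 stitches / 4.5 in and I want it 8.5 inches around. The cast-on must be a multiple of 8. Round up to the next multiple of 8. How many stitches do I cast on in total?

CO 56 sts.

27 / 4.5 = 6 sts per inch.
8.5 × 6 = 51.00 sts.
Next multiple of 8: 56.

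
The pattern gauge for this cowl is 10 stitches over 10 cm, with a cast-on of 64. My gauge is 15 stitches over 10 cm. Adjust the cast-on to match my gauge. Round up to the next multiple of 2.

CO 96 sts.

Scale factor = 15 / 10 = 1.500.
64 × 15 / 10 = 96.00 sts.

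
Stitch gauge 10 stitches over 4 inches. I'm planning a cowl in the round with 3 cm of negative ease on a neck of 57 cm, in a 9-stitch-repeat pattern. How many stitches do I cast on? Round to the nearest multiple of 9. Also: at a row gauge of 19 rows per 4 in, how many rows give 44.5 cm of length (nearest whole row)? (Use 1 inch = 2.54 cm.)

Cast on 54 stitches; work 83 rows.

Finished = 57 − 3 = 54 cm.
54 cm × 1/2.54 = 21.26 inches.
10/4 = 2.5 sts per in; 21.26 × 2.5 = 53.15 sts.
Nearest multiple of 9 → 54.
44.5 cm = 17.52 inches; × 4.75 = 83.22 → 83 rows.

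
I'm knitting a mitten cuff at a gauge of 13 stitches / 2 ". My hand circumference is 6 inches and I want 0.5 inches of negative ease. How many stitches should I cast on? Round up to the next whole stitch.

CO 36 sts.

Finished = 6 − 0.5 = 5.5 in.
13 / 2 = 6.5 sts per inch.
5.50 × 6.5 = 35.75 sts.
→ 36 sts.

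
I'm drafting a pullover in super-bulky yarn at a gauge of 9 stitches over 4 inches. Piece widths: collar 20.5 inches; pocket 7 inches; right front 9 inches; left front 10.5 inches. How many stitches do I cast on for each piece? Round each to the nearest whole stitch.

collar 46; pocket 16; right front 20; left front 24.

Rate = 9/4 = 2.25 sts per in.
collar: 20.5 × 2.25 = 46.12 → 46.
pocket: 7 × 2.25 = 15.75 → 16.
right front: 9 × 2.25 = 20.25 → 20.
left front: 10.5 × 2.25 = 23.62 → 24.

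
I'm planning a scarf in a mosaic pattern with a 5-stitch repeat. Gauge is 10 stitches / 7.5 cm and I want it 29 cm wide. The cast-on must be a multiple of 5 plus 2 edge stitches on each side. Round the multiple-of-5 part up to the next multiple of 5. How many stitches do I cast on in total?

10 / 7.5 = 1.333 sts per cm.
29 × 1.333 = 38.67 sts.
Less 4 edge sts → 34.67 for the repeat.
Next multiple of 5: 35.
Add back 4 edge sts → 39.

Cast on 39 stitches.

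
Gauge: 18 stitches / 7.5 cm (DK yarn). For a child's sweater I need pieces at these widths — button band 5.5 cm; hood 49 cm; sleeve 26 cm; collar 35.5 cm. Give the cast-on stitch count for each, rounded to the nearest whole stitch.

Rate = 18/7.5 = 2.4 sts per cm.
button band: 5.5 × 2.4 = 13.20 → 13.
hood: 49 × 2.4 = 117.60 → 118.
sleeve: 26 × 2.4 = 62.40 → 62.
collar: 35.5 × 2.4 = 85.20 → 85.

button band 13; hood 118; sleeve 62; collar 85.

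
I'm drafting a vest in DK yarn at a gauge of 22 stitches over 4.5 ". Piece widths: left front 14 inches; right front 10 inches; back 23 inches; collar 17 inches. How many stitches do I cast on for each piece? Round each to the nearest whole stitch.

left front 68; right front 49; back 112; collar 83.

Rate = 22/4.5 = 4.889 sts per in.
left front: 14 × 4.889 = 68.44 → 68.
right front: 10 × 4.889 = 48.89 → 49.
back: 23 × 4.889 = 112.44 → 112.
collar: 17 × 4.889 = 83.11 → 83.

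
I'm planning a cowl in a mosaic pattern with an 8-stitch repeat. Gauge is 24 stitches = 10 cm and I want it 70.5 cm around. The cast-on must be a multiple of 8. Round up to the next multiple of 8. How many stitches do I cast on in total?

Cast on 176 stitches.

24 / 10 = 2.4 sts per cm.
70.5 × 2.4 = 169.20 sts.
Next multiple of 8: 176.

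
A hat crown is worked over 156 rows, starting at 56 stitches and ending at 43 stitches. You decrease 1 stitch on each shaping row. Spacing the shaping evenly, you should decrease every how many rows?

Decrease every 12th row.

Stitches to remove: |43 − 56| = 13.
Shaping rows needed: 13 / 1 = 13.
156 rows / 13 = every 12 rows.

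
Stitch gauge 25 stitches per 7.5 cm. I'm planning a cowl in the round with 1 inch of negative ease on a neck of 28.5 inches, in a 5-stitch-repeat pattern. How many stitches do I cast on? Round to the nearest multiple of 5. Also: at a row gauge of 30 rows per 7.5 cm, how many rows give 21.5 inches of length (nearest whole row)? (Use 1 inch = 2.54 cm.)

Cast on 235 stitches; work 218 rows.

Finished = 28.5 − 1 = 27.5 inches.
27.5 inches × 2.54 = 69.85 cm.
25/7.5 = 3.333 sts per cm; 69.85 × 3.333 = 232.83 sts.
Nearest multiple of 5 → 235.
21.5 inches = 54.61 cm; × 4 = 218.44 → 218 rows.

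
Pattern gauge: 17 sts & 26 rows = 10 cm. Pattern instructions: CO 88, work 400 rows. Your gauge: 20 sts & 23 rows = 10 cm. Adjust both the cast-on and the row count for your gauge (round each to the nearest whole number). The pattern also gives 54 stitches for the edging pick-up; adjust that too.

Cast on 104 stitches; work 354 rows; edging pick-up 64 stitches.

Stitches: 88 × 20/17 = 103.53 → 104.
Rows: 400 × 23/26 = 353.85 → 354.
edging pick-up: 54 × 20/17 = 63.53 → 64.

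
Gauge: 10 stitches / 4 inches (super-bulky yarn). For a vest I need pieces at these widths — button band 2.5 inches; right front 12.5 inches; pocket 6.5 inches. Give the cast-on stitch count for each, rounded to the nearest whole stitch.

Rate = 10/4 = 2.5 sts per in.
button band: 2.5 × 2.5 = 6.25 → 6.
right front: 12.5 × 2.5 = 31.25 → 31.
pocket: 6.5 × 2.5 = 16.25 → 16.

button band 6; right front 31; pocket 16.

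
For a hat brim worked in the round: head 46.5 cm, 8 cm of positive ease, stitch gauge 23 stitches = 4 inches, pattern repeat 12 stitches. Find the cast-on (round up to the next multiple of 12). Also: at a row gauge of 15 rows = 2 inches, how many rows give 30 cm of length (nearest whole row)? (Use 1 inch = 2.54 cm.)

Cast on 132 stitches; work 89 rows.

Finished = 46.5 + 8 = 54.5 cm.
54.5 cm × 1/2.54 = 21.46 inches.
23/4 = 5.75 sts per in; 21.46 × 5.75 = 123.38 sts.
Next multiple of 12 → 132.
30 cm = 11.81 inches; × 7.5 = 88.58 → 89 rows.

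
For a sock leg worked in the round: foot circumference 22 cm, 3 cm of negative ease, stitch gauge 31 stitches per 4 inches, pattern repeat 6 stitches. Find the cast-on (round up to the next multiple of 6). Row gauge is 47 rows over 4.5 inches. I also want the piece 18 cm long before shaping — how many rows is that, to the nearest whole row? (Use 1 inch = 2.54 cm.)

Cast on 60 stitches; work 74 rows.

Finished = 22 − 3 = 19 cm.
19 cm × 1/2.54 = 7.48 inches.
31/4 = 7.75 sts per in; 7.48 × 7.75 = 57.97 sts.
Next multiple of 6 → 60.
18 cm = 7.09 inches; × 10.444 = 74.02 → 74 rows.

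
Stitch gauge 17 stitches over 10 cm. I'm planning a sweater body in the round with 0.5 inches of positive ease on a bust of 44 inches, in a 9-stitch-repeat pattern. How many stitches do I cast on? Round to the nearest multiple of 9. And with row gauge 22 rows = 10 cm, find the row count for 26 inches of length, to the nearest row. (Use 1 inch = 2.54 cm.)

Cast on 189 stitches; work 145 rows.

Finished = 44 + 0.5 = 44.5 inches.
44.5 inches × 2.54 = 113.03 cm.
17/10 = 1.7 sts per cm; 113.03 × 1.7 = 192.15 sts.
Nearest multiple of 9 → 189.
26 inches = 66.04 cm; × 2.2 = 145.29 → 145 rows.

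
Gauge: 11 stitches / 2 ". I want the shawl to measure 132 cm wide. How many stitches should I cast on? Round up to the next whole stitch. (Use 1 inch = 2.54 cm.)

CO 286 sts.

132 cm = 51.97 in.
11 stitches / 2 in = 5.5 stitches per inch.
51.97 × 5.5 = 285.83 stitches.
Round up → 286.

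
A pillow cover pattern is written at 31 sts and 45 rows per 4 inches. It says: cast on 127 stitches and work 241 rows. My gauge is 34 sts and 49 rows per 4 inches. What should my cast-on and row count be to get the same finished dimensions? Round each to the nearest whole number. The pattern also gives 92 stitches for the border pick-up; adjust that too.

Stitches: 127 × 34/31 = 139.29 → 139.
Rows: 241 × 49/45 = 262.42 → 262.
border pick-up: 92 × 34/31 = 100.90 → 101.

Cast on 139 stitches; work 262 rows; border pick-up 101 stitches.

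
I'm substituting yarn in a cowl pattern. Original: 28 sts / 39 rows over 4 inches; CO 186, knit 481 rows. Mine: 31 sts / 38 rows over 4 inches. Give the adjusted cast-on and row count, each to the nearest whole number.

Stitches: 186 × 31/28 = 205.93 → 206.
Rows: 481 × 38/39 = 468.67 → 469.

Cast on 206 stitches; work 469 rows.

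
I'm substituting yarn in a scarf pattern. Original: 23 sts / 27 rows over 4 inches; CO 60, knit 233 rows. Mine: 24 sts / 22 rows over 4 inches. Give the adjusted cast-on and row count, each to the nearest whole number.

Stitches: 60 × 24/23 = 62.61 → 63.
Rows: 233 × 22/27 = 189.85 → 190.

Cast on 63 stitches; work 190 rows.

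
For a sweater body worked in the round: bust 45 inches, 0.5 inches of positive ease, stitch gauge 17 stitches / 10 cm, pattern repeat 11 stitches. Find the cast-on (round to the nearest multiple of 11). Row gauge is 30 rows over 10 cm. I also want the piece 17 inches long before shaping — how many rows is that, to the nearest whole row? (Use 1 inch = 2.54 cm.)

Cast on 198 stitches; work 130 rows.

Finished = 45 + 0.5 = 45.5 inches.
45.5 inches × 2.54 = 115.57 cm.
17/10 = 1.7 sts per cm; 115.57 × 1.7 = 196.47 sts.
Nearest multiple of 11 → 198.
17 inches = 43.18 cm; × 3 = 129.54 → 130 rows.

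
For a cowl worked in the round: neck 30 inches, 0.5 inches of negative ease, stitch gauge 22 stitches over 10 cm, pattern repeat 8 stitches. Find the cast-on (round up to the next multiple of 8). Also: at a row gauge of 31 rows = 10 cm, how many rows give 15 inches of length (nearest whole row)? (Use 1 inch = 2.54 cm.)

Cast on 168 stitches; work 118 rows.

Finished = 30 − 0.5 = 29.5 inches.
29.5 inches × 2.54 = 74.93 cm.
22/10 = 2.2 sts per cm; 74.93 × 2.2 = 164.85 sts.
Next multiple of 8 → 168.
15 inches = 38.10 cm; × 3.1 = 118.11 → 118 rows.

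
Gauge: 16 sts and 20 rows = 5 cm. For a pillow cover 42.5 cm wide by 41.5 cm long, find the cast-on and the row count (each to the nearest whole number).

Stitch gauge = 16/5 = 3.2 sts/cm; 42.5 × 3.2 = 136.00 → 136 sts.
Row gauge = 20/5 = 4 rows/cm; 41.5 × 4 = 166.00 → 166 rows.

Cast on 136 stitches and work 166 rows.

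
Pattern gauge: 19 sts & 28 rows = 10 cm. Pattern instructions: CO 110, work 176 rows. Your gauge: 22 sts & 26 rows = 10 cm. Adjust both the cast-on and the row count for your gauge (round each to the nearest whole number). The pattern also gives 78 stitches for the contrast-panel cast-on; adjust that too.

Cast on 127 stitches; work 163 rows; contrast-panel cast-on 90 stitches.

Stitches: 110 × 22/19 = 127.37 → 127.
Rows: 176 × 26/28 = 163.43 → 163.
contrast-panel cast-on: 78 × 22/19 = 90.32 → 90.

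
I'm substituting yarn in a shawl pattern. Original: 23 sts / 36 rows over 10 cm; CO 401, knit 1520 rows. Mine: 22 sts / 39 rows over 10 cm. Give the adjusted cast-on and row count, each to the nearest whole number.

Stitches: 401 × 22/23 = 383.57 → 384.
Rows: 1520 × 39/36 = 1646.67 → 1647.

Cast on 384 stitches; work 1647 rows.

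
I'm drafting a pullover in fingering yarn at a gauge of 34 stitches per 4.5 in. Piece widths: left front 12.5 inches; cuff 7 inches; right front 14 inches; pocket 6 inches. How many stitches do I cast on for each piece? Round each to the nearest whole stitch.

left front 94; cuff 53; right front 106; pocket 45.

Rate = 34/4.5 = 7.556 sts per in.
left front: 12.5 × 7.556 = 94.44 → 94.
cuff: 7 × 7.556 = 52.89 → 53.
right front: 14 × 7.556 = 105.78 → 106.
pocket: 6 × 7.556 = 45.33 → 45.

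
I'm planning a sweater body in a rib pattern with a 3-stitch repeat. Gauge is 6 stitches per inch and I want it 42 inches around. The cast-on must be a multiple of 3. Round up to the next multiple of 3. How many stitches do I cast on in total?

252 stitches.

6 / 1 = 6 sts per inch.
42 × 6 = 252.00 sts.
Next multiple of 3: 252.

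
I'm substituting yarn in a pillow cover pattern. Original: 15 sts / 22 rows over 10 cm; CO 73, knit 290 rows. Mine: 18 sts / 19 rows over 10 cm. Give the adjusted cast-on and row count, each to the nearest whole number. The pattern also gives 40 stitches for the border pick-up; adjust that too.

Stitches: 73 × 18/15 = 87.60 → 88.
Rows: 290 × 19/22 = 250.45 → 250.
border pick-up: 40 × 18/15 = 48.00 → 48.

Cast on 88 stitches; work 250 rows; border pick-up 48 stitches.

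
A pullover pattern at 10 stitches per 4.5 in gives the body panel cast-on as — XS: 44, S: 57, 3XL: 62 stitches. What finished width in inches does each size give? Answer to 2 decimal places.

XS 19.80 inches; S 25.65 inches; 3XL 27.90 inches.

10/4.5 = 2.222 sts per in.
XS: 44 / 2.222 = 19.800 → 19.80 in.
S: 57 / 2.222 = 25.650 → 25.65 in.
3XL: 62 / 2.222 = 27.900 → 27.90 in.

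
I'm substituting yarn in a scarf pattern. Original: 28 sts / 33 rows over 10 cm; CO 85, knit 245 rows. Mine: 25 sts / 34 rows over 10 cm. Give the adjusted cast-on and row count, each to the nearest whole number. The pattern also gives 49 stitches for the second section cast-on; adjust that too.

Stitches: 85 × 25/28 = 75.89 → 76.
Rows: 245 × 34/33 = 252.42 → 252.
second section cast-on: 49 × 25/28 = 43.75 → 44.

Cast on 76 stitches; work 252 rows; second section cast-on 44 stitches.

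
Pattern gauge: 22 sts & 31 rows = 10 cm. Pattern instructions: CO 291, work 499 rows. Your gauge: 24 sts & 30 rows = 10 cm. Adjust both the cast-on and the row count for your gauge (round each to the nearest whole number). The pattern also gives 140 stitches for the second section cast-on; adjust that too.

Cast on 317 stitches; work 483 rows; second section cast-on 153 stitches.

Stitches: 291 × 24/22 = 317.45 → 317.
Rows: 499 × 30/31 = 482.90 → 483.
second section cast-on: 140 × 24/22 = 152.73 → 153.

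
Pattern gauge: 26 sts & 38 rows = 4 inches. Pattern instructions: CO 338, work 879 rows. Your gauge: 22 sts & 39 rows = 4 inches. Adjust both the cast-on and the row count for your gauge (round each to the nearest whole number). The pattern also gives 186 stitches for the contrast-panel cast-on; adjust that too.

Cast on 286 stitches; work 902 rows; contrast-panel cast-on 157 stitches.

Stitches: 338 × 22/26 = 286.00 → 286.
Rows: 879 × 39/38 = 902.13 → 902.
contrast-panel cast-on: 186 × 22/26 = 157.38 → 157.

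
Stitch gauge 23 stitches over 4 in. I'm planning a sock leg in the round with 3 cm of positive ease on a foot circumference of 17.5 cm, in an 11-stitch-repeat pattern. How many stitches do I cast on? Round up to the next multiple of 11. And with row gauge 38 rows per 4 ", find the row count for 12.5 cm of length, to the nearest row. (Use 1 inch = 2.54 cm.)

Finished = 17.5 + 3 = 20.5 cm.
20.5 cm × 1/2.54 = 8.07 inches.
23/4 = 5.75 sts per in; 8.07 × 5.75 = 46.41 sts.
Next multiple of 11 → 55.
12.5 cm = 4.92 inches; × 9.5 = 46.75 → 47 rows.

Cast on 55 stitches; work 47 rows.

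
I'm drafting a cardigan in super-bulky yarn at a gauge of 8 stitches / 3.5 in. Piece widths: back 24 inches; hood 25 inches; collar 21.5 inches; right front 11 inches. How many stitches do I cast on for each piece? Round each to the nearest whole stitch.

back 55; hood 57; collar 49; right front 25.

Rate = 8/3.5 = 2.286 sts per in.
back: 24 × 2.286 = 54.86 → 55.
hood: 25 × 2.286 = 57.14 → 57.
collar: 21.5 × 2.286 = 49.14 → 49.
right front: 11 × 2.286 = 25.14 → 25.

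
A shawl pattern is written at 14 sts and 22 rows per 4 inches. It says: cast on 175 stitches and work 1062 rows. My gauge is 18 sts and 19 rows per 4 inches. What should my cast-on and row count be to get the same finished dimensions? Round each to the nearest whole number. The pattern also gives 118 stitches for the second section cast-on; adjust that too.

Cast on 225 stitches; work 917 rows; second section cast-on 152 stitches.

Stitches: 175 × 18/14 = 225.00 → 225.
Rows: 1062 × 19/22 = 917.18 → 917.
second section cast-on: 118 × 18/14 = 151.71 → 152.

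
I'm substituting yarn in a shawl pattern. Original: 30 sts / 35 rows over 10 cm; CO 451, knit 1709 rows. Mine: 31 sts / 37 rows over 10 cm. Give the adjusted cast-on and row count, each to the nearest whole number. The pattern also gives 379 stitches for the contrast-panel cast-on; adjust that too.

Stitches: 451 × 31/30 = 466.03 → 466.
Rows: 1709 × 37/35 = 1806.66 → 1807.
contrast-panel cast-on: 379 × 31/30 = 391.63 → 392.

Cast on 466 stitches; work 1807 rows; contrast-panel cast-on 392 stitches.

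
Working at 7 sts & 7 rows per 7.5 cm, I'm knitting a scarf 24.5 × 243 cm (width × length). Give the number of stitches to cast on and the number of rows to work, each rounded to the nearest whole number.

Cast on 23 stitches and work 227 rows.

Stitch gauge = 7/7.5 = 0.933 sts/cm; 24.5 × 0.933 = 22.87 → 23 sts.
Row gauge = 7/7.5 = 0.933 rows/cm; 243 × 0.933 = 226.80 → 227 rows.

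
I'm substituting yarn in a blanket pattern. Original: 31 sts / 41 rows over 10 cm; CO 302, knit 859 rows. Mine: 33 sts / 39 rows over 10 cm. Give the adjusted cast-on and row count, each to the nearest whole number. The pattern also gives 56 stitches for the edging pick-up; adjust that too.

Stitches: 302 × 33/31 = 321.48 → 321.
Rows: 859 × 39/41 = 817.10 → 817.
edging pick-up: 56 × 33/31 = 59.61 → 60.

Cast on 321 stitches; work 817 rows; edging pick-up 60 stitches.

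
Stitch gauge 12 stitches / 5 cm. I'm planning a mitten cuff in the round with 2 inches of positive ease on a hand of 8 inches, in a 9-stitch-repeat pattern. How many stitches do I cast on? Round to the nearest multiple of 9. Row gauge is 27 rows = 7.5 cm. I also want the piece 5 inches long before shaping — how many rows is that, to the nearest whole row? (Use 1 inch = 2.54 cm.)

Cast on 63 stitches; work 46 rows.

Finished = 8 + 2 = 10 inches.
10 inches × 2.54 = 25.40 cm.
12/5 = 2.4 sts per cm; 25.40 × 2.4 = 60.96 sts.
Nearest multiple of 9 → 63.
5 inches = 12.70 cm; × 3.6 = 45.72 → 46 rows.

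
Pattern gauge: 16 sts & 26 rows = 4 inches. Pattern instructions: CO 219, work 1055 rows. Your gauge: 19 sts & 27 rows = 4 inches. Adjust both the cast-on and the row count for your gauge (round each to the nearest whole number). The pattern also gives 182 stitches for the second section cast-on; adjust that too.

Stitches: 219 × 19/16 = 260.06 → 260.
Rows: 1055 × 27/26 = 1095.58 → 1096.
second section cast-on: 182 × 19/16 = 216.12 → 216.

Cast on 260 stitches; work 1096 rows; second section cast-on 216 stitches.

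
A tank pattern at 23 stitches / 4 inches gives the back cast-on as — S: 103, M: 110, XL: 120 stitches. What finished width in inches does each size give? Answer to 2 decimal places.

S 17.91 inches; M 19.13 inches; XL 20.87 inches.

23/4 = 5.75 sts per in.
S: 103 / 5.75 = 17.913 → 17.91 in.
M: 110 / 5.75 = 19.130 → 19.13 in.
XL: 120 / 5.75 = 20.870 → 20.87 in.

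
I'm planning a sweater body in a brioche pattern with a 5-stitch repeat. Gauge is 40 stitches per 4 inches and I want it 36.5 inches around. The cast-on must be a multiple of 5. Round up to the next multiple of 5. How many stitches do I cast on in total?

40 / 4 = 10 sts per inch.
36.5 × 10 = 365.00 sts.
Next multiple of 5: 365.

CO 365 sts.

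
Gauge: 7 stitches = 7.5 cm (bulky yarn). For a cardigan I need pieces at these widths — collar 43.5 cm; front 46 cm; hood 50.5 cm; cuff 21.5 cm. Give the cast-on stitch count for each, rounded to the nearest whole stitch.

Rate = 7/7.5 = 0.933 sts per cm.
collar: 43.5 × 0.933 = 40.60 → 41.
front: 46 × 0.933 = 42.93 → 43.
hood: 50.5 × 0.933 = 47.13 → 47.
cuff: 21.5 × 0.933 = 20.07 → 20.

collar 41; front 43; hood 47; cuff 20.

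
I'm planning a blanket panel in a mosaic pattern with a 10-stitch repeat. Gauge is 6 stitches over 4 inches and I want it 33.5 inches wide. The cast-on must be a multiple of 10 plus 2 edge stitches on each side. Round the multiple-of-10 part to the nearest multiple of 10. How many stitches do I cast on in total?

54 stitches.

6 / 4 = 1.5 sts per inch.
33.5 × 1.5 = 50.25 sts.
Less 4 edge sts → 46.25 for the repeat.
Nearest multiple of 10: 50.
Add back 4 edge sts → 54.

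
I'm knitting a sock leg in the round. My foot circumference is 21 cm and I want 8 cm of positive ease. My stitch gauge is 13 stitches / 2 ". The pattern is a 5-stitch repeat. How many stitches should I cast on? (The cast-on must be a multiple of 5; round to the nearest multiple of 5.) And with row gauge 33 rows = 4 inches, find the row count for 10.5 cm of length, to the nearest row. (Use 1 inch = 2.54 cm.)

Cast on 75 stitches; work 34 rows.

Finished = 21 + 8 = 29 cm.
29 cm × 1/2.54 = 11.42 inches.
13/2 = 6.5 sts per in; 11.42 × 6.5 = 74.21 sts.
Nearest multiple of 5 → 75.
10.5 cm = 4.13 inches; × 8.25 = 34.10 → 34 rows.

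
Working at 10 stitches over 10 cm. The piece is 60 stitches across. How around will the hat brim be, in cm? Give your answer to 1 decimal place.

10 stitches / 10 cm = 1 stitches per cm.
60 / 1 = 60.00 cm.

60.0 cm.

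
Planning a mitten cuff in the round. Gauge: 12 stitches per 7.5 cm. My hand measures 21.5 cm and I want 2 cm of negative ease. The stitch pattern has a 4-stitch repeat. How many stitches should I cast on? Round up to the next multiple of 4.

Cast on 32 stitches.

Finished = 21.5 − 2 = 19.5 cm.
12 / 7.5 = 1.6 sts/cm.
19.5 × 1.6 = 31.20 sts.
Next multiple of 4: 32.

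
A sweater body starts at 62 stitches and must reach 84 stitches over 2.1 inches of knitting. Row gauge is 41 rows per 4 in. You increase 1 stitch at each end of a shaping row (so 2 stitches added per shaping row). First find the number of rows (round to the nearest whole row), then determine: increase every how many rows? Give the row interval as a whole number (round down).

Rows = 2.1 × 10.25 = 21.5 → 22 rows.
Stitches to add: 22 → 11 shaping rows (at 2 st each).
22 / 11 = 2.00 → every 2 rows.

Increase every 2nd row.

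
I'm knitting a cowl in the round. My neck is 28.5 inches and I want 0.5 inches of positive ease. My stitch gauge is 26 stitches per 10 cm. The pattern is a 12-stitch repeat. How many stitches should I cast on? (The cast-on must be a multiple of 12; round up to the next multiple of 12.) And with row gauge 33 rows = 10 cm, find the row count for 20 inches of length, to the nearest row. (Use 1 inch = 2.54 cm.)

Finished = 28.5 + 0.5 = 29 inches.
29 inches × 2.54 = 73.66 cm.
26/10 = 2.6 sts per cm; 73.66 × 2.6 = 191.52 sts.
Next multiple of 12 → 192.
20 inches = 50.80 cm; × 3.3 = 167.64 → 168 rows.

Cast on 192 stitches; work 168 rows.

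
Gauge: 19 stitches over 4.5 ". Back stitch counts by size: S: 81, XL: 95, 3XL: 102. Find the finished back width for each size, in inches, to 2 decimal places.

S 19.18 inches; XL 22.50 inches; 3XL 24.16 inches.

19/4.5 = 4.222 sts per in.
S: 81 / 4.222 = 19.184 → 19.18 in.
XL: 95 / 4.222 = 22.500 → 22.50 in.
3XL: 102 / 4.222 = 24.158 → 24.16 in.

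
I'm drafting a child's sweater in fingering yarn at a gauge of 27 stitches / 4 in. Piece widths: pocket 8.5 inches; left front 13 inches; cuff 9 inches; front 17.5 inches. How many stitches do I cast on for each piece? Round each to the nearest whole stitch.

Rate = 27/4 = 6.75 sts per in.
pocket: 8.5 × 6.75 = 57.38 → 57.
left front: 13 × 6.75 = 87.75 → 88.
cuff: 9 × 6.75 = 60.75 → 61.
front: 17.5 × 6.75 = 118.12 → 118.

pocket 57; left front 88; cuff 61; front 118.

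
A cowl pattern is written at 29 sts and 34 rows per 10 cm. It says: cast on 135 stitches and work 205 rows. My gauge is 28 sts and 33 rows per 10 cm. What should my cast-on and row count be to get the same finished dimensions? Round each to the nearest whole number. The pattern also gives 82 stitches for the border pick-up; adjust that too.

Cast on 130 stitches; work 199 rows; border pick-up 79 stitches.

Stitches: 135 × 28/29 = 130.34 → 130.
Rows: 205 × 33/34 = 198.97 → 199.
border pick-up: 82 × 28/29 = 79.17 → 79.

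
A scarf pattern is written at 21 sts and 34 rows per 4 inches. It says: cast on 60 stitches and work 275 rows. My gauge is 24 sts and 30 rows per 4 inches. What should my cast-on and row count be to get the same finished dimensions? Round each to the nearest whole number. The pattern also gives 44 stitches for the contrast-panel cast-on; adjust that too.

Cast on 69 stitches; work 243 rows; contrast-panel cast-on 50 stitches.

Stitches: 60 × 24/21 = 68.57 → 69.
Rows: 275 × 30/34 = 242.65 → 243.
contrast-panel cast-on: 44 × 24/21 = 50.29 → 50.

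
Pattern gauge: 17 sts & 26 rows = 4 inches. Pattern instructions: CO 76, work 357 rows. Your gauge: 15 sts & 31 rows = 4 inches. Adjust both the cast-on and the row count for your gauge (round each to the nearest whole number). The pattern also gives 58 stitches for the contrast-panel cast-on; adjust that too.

Cast on 67 stitches; work 426 rows; contrast-panel cast-on 51 stitches.

Stitches: 76 × 15/17 = 67.06 → 67.
Rows: 357 × 31/26 = 425.65 → 426.
contrast-panel cast-on: 58 × 15/17 = 51.18 → 51.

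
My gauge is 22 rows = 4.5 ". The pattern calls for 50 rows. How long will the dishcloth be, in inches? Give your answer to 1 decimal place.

10.2 inches.

22 rows / 4.5 inch = 4.889 rows per inch.
50 / 4.889 = 10.23 inches.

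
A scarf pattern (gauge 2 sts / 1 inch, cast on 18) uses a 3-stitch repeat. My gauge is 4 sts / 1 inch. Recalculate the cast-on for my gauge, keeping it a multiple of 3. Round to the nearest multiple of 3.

18 × 4 / 2 = 36.00.
Nearest multiple of 3: 36.

CO 36 sts.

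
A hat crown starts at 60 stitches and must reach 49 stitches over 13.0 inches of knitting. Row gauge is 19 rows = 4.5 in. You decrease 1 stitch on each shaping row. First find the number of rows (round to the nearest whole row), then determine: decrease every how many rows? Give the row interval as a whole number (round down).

Decrease every 5th row.

Rows = 13.0 × 4.222 = 54.9 → 55 rows.
Stitches to remove: 11 → 11 shaping rows (at 1 st each).
55 / 11 = 5.00 → every 5 rows.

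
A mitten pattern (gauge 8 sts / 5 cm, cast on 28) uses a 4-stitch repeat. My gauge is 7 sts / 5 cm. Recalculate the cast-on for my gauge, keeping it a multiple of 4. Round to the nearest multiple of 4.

28 × 7 / 8 = 24.50.
Nearest multiple of 4: 24.

CO 24 sts.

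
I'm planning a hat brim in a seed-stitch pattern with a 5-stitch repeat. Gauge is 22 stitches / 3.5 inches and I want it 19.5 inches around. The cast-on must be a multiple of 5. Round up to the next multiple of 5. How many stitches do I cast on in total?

CO 125 sts.

22 / 3.5 = 6.286 sts per inch.
19.5 × 6.286 = 122.57 sts.
Next multiple of 5: 125.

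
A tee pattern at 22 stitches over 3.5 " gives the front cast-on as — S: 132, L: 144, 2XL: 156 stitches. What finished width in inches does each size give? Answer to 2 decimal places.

22/3.5 = 6.286 sts per in.
S: 132 / 6.286 = 21.000 → 21.00 in.
L: 144 / 6.286 = 22.909 → 22.91 in.
2XL: 156 / 6.286 = 24.818 → 24.82 in.

S 21.00 inches; L 22.91 inches; 2XL 24.82 inches.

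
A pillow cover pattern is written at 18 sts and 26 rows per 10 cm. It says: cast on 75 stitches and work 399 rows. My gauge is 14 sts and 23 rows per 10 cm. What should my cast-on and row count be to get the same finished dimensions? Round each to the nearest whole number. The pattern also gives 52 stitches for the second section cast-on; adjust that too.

Stitches: 75 × 14/18 = 58.33 → 58.
Rows: 399 × 23/26 = 352.96 → 353.
second section cast-on: 52 × 14/18 = 40.44 → 40.

Cast on 58 stitches; work 353 rows; second section cast-on 40 stitches.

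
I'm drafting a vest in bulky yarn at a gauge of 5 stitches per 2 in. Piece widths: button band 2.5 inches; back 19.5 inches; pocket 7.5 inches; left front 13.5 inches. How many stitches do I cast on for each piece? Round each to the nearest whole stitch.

button band 6; back 49; pocket 19; left front 34.

Rate = 5/2 = 2.5 sts per in.
button band: 2.5 × 2.5 = 6.25 → 6.
back: 19.5 × 2.5 = 48.75 → 49.
pocket: 7.5 × 2.5 = 18.75 → 19.
left front: 13.5 × 2.5 = 33.75 → 34.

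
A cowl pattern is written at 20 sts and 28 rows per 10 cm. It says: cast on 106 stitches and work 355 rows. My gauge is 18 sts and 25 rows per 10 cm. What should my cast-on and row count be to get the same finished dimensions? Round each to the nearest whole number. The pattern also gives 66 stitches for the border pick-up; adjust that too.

Stitches: 106 × 18/20 = 95.40 → 95.
Rows: 355 × 25/28 = 316.96 → 317.
border pick-up: 66 × 18/20 = 59.40 → 59.

Cast on 95 stitches; work 317 rows; border pick-up 59 stitches.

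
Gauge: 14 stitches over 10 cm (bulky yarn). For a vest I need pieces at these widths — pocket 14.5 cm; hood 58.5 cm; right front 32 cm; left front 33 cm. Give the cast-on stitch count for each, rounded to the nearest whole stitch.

pocket 20; hood 82; right front 45; left front 46.

Rate = 14/10 = 1.4 sts per cm.
pocket: 14.5 × 1.4 = 20.30 → 20.
hood: 58.5 × 1.4 = 81.90 → 82.
right front: 32 × 1.4 = 44.80 → 45.
left front: 33 × 1.4 = 46.20 → 46.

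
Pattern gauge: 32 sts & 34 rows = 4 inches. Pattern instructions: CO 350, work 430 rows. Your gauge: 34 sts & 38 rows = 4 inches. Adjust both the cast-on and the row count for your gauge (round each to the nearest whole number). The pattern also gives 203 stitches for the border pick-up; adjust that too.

Cast on 372 stitches; work 481 rows; border pick-up 216 stitches.

Stitches: 350 × 34/32 = 371.88 → 372.
Rows: 430 × 38/34 = 480.59 → 481.
border pick-up: 203 × 34/32 = 215.69 → 216.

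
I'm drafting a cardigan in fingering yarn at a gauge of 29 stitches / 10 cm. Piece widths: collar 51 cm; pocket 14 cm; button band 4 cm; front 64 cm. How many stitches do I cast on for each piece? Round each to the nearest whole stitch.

Rate = 29/10 = 2.9 sts per cm.
collar: 51 × 2.9 = 147.90 → 148.
pocket: 14 × 2.9 = 40.60 → 41.
button band: 4 × 2.9 = 11.60 → 12.
front: 64 × 2.9 = 185.60 → 186.

collar 148; pocket 41; button band 12; front 186.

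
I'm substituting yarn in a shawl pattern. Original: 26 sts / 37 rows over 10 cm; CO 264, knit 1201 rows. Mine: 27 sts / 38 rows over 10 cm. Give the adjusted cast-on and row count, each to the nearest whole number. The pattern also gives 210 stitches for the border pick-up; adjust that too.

Cast on 274 stitches; work 1233 rows; border pick-up 218 stitches.

Stitches: 264 × 27/26 = 274.15 → 274.
Rows: 1201 × 38/37 = 1233.46 → 1233.
border pick-up: 210 × 27/26 = 218.08 → 218.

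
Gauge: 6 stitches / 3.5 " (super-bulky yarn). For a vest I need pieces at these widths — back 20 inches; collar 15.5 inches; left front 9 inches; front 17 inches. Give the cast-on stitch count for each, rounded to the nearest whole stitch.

back 34; collar 27; left front 15; front 29.

Rate = 6/3.5 = 1.714 sts per in.
back: 20 × 1.714 = 34.29 → 34.
collar: 15.5 × 1.714 = 26.57 → 27.
left front: 9 × 1.714 = 15.43 → 15.
front: 17 × 1.714 = 29.14 → 29.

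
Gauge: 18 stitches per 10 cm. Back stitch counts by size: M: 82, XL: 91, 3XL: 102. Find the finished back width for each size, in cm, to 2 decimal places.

M 45.56 cm; XL 50.56 cm; 3XL 56.67 cm.

18/10 = 1.8 sts per cm.
M: 82 / 1.8 = 45.556 → 45.56 cm.
XL: 91 / 1.8 = 50.556 → 50.56 cm.
3XL: 102 / 1.8 = 56.667 → 56.67 cm.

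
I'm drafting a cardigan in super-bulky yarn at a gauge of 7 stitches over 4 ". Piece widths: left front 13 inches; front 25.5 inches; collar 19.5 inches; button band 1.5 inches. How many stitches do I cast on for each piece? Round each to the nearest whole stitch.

Rate = 7/4 = 1.75 sts per in.
left front: 13 × 1.75 = 22.75 → 23.
front: 25.5 × 1.75 = 44.62 → 45.
collar: 19.5 × 1.75 = 34.12 → 34.
button band: 1.5 × 1.75 = 2.62 → 3.

left front 23; front 45; collar 34; button band 3.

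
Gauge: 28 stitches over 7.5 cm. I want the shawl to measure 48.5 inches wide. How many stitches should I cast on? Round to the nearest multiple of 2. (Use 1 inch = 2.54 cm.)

Cast on 460 stitches.

48.5 in = 123.19 cm.
28 stitches / 7.5 cm = 3.733 stitches per cm.
123.19 × 3.733 = 459.91 stitches.
Round to nearest multiple of 2 → 460.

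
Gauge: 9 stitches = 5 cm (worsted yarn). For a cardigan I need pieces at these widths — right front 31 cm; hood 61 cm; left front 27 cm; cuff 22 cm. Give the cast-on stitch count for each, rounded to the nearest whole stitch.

Rate = 9/5 = 1.8 sts per cm.
right front: 31 × 1.8 = 55.80 → 56.
hood: 61 × 1.8 = 109.80 → 110.
left front: 27 × 1.8 = 48.60 → 49.
cuff: 22 × 1.8 = 39.60 → 40.

right front 56; hood 110; left front 49; cuff 40.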